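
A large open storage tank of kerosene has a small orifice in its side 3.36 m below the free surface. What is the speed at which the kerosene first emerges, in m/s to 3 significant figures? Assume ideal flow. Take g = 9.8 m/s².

With the surface at rest and both surface and jet at atmospheric pressure, Bernoulli gives ρg h = ½ρv², so v = √(2gh) = √(2·9.8·3.36) = 8.12 m/s.

v = 8.12 m/s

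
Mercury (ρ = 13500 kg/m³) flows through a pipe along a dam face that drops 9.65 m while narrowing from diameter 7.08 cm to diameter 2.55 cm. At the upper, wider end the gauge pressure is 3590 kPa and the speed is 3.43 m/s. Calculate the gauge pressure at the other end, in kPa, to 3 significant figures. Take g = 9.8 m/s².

P₂ ≈ 227 kPa

Continuity gives A₁v₁ = A₂v₂, so v₂ = (39.4 cm²)/(5.11 cm²) × 3.43 m/s = 26.4 m/s.
Energy conservation along the streamline gives P₂ = P₁ − ½ρ(v₂² − v₁²) − ρg(h₂ − h₁).
P₂ = 3590000 + ½·13500·(3.43² − 26.4²) − 13500·9.8·(−9.65) = 3590000 + (-4640000) − (-1280000) = 227000 Pa.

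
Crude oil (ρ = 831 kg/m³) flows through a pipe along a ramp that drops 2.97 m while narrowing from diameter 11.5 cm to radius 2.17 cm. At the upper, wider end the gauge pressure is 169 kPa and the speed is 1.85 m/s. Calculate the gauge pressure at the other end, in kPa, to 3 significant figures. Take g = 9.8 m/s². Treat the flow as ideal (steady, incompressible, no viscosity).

The volume flow rate is constant, so v₂ = (A₁/A₂)v₁ = (104/14.8)·1.85 = 13.0 m/s.
Applying Bernoulli between the two ends and solving for P₂: P₂ = P₁ + ½ρ(v₁² − v₂²) − ρgΔh.
P₂ = 169000 + ½·831·(1.85² − 13.0²) − 831·9.8·(−2.97) = 169000 + (-68700) − (-24200) = 125000 Pa.

125 kPa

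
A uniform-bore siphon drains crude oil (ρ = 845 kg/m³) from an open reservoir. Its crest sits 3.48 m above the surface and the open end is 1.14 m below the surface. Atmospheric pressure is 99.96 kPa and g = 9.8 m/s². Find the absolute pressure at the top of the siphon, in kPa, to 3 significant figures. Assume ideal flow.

From the surface to the outlet (both open to atmosphere, surface at rest): v = √(2g·h_out) = √(2·9.8·1.14) = 4.73 m/s.
With constant cross-section the crest speed equals v; applying Bernoulli from the surface up to the crest, P_top = P_atm − ½ρv² − ρg·h_top.
P_top = 99960 − ½·845·4.73² − 845·9.8·3.48 = 61700 Pa.

P_top ≈ 61.7 kPa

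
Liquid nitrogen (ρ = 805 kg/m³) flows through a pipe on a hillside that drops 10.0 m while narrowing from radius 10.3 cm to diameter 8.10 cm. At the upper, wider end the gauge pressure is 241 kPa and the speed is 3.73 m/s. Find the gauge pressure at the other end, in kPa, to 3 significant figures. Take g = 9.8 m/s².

P₂ = 91.2 kPa

By continuity, v₂ = v₁·A₁/A₂ = 3.73·(333/51.5) = 24.1 m/s.
Energy conservation along the streamline gives P₂ = P₁ − ½ρ(v₂² − v₁²) − ρg(h₂ − h₁).
P₂ = 241000 + ½·805·(3.73² − 24.1²) − 805·9.8·(−10.0) = 241000 + (-229000) − (-78900) = 91200 Pa.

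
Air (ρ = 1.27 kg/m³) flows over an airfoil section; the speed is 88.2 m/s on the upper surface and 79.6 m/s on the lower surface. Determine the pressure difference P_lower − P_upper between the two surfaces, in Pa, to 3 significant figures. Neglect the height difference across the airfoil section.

Bernoulli (same height): P_lower − P_upper = ½ρ(v_upper² − v_lower²).
ΔP = ½·1.27·(88.2² − 79.6²) = 916 Pa.

ΔP ≈ 916 Pa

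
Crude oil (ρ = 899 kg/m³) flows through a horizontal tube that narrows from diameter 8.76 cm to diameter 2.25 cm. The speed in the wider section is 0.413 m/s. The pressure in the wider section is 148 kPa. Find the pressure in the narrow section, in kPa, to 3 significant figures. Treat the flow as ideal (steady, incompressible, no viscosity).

Mass conservation (A₁v₁ = A₂v₂) gives v₂ = 0.413 × 60.3/3.98 = 6.26 m/s.
Bernoulli (h₁ = h₂): P₁ − P₂ = ½ρ(v₂² − v₁²).
P₂ = P₁ − ½ρ(v₂² − v₁²) = 148000 − ½·899·(6.26² − 0.413²) = 148000 − 17500 = 130000 Pa.

P₂ ≈ 130 kPa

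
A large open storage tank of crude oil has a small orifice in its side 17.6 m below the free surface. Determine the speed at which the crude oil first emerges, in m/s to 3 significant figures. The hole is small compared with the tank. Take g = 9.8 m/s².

With the surface at rest and both surface and jet at atmospheric pressure, Bernoulli gives ρg h = ½ρv², so v = √(2gh) = √(2·9.8·17.6) = 18.6 m/s.

v ≈ 18.6 m/s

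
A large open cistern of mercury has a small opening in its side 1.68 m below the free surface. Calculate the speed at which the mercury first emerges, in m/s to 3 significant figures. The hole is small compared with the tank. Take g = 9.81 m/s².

Bernoulli from surface to hole (P equal, v_surface ≈ 0): v = √(2gh) = √(2×9.81×1.68) = 5.74 m/s.

v ≈ 5.74 m/s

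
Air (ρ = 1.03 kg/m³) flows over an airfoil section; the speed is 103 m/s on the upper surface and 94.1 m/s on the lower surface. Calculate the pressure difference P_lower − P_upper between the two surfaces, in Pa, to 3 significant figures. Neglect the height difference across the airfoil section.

Bernoulli (same height): P_lower − P_upper = ½ρ(v_upper² − v_lower²).
ΔP = ½·1.03·(103² − 94.1²) = 903 Pa.

903 Pa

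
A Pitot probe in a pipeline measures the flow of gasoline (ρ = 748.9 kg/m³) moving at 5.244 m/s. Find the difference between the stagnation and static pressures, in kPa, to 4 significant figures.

10.30 kPa

Bernoulli between the free stream and the stagnation point: ½ρv² = P_stag − P_static.
ΔP = ½·748.9·5.244² = 10300 Pa.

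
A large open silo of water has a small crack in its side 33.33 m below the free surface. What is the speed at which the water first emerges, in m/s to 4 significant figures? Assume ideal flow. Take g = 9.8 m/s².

v = 25.56 m/s

Torricelli's result v = √(2gh) gives v = √(2·9.8·33.33) = 25.56 m/s.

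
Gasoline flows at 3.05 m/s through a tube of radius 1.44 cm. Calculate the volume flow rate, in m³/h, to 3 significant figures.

Q = A·v = 0.000651 m² × 3.05 m/s = 0.00199 m³/s.
Converting: 0.00199 m³/s × 3600 = 7.15 m³/h.

Q ≈ 7.15 m³/h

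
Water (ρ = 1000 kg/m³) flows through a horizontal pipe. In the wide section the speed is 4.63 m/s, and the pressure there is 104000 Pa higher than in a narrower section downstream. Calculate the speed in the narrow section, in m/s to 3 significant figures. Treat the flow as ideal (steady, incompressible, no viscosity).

v₂ ≈ 15.1 m/s

Horizontal Bernoulli: P₁ + ½ρv₁² = P₂ + ½ρv₂², so v₂² = v₁² + 2(P₁ − P₂)/ρ.
v₂ = √(4.63² + 2·104000/1000) = √(21.4 + 208) = 15.1 m/s.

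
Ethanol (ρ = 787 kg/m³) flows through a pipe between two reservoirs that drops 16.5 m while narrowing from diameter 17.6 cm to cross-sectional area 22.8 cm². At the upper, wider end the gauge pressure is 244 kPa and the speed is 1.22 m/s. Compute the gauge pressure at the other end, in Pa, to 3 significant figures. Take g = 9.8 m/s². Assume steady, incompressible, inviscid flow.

P₂ = 305000 Pa

Continuity gives A₁v₁ = A₂v₂, so v₂ = (243 cm²)/(22.8 cm²) × 1.22 m/s = 13.0 m/s.
Bernoulli: P₁ + ½ρv₁² + ρg h₁ = P₂ + ½ρv₂² + ρg h₂, so P₂ = P₁ + ½ρ(v₁² − v₂²) − ρg(h₂ − h₁).
P₂ = 244000 + ½·787·(1.22² − 13.0²) − 787·9.8·(−16.5) = 244000 + (-66100) − (-127000) = 305000 Pa.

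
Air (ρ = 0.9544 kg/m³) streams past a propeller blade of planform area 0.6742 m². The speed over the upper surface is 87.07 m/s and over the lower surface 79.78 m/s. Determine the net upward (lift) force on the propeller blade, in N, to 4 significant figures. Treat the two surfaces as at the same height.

F ≈ 391.3 N

With equal heights on the two surfaces, Bernoulli gives P_lower − P_upper = ½ρ(v_upper² − v_lower²).
ΔP = ½·0.9544·(87.07² − 79.78²) = 580.4 Pa.
Lift = ΔP · A = 580.4 × 0.6742 = 391.3 N.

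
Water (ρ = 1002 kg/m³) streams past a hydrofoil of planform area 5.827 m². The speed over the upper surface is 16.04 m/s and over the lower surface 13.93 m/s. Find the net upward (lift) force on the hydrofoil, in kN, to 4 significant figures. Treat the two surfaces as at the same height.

184.6 kN

From P + ½ρv² = const at equal height, P_low − P_up = ½ρ(v_up² − v_low²).
ΔP = ½·1002·(16.04² − 13.93²) = 31680 Pa.
Lift = ΔP · A = 31680 × 5.827 = 184600 N.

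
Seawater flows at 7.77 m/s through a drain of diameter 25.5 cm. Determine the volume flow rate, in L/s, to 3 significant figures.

Q ≈ 397 L/s

Q = A·v = 0.0511 m² × 7.77 m/s = 0.397 m³/s.
Converting: 0.397 m³/s × 1000 = 397 L/s.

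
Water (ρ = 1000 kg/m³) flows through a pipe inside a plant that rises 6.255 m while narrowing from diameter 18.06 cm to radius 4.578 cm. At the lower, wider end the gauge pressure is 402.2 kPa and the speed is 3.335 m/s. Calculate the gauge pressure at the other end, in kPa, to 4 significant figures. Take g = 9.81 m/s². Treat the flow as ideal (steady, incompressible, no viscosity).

The volume flow rate is constant, so v₂ = (A₁/A₂)v₁ = (256.2/65.84)·3.335 = 12.98 m/s.
Bernoulli: P₁ + ½ρv₁² + ρg h₁ = P₂ + ½ρv₂² + ρg h₂, so P₂ = P₁ + ½ρ(v₁² − v₂²) − ρg(h₂ − h₁).
P₂ = 402200 + ½·1000·(3.335² − 12.98²) − 1000·9.81·(+6.255) = 402200 + (-78620) − (61360) = 262200 Pa.

P₂ ≈ 262.2 kPa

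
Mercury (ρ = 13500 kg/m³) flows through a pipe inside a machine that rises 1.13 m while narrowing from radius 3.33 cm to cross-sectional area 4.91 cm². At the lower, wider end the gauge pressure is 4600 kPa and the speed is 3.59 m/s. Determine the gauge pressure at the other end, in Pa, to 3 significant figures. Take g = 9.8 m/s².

P₂ = 158000 Pa

Mass conservation (A₁v₁ = A₂v₂) gives v₂ = 3.59 × 34.8/4.91 = 25.5 m/s.
Energy conservation along the streamline gives P₂ = P₁ − ½ρ(v₂² − v₁²) − ρg(h₂ − h₁).
P₂ = 4600000 + ½·13500·(3.59² − 25.5²) − 13500·9.8·(+1.13) = 4600000 + (-4290000) − (149000) = 158000 Pa.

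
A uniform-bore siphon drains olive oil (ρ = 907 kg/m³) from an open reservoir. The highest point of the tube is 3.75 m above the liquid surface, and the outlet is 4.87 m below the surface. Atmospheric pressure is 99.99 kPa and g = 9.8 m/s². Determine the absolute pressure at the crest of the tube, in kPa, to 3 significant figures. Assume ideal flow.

23.4 kPa

From the surface to the outlet (both open to atmosphere, surface at rest): v = √(2g·h_out) = √(2·9.8·4.87) = 9.77 m/s.
With constant cross-section the crest speed equals v; applying Bernoulli from the surface up to the crest, P_top = P_atm − ½ρv² − ρg·h_top.
P_top = 99990 − ½·907·9.77² − 907·9.8·3.75 = 23400 Pa.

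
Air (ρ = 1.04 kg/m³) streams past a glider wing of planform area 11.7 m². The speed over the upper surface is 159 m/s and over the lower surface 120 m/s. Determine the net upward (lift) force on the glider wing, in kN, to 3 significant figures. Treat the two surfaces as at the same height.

66.2 kN

From P + ½ρv² = const at equal height, P_low − P_up = ½ρ(v_up² − v_low²).
ΔP = ½·1.04·(159² − 120²) = 5660 Pa.
Lift = ΔP · A = 5660 × 11.7 = 66200 N.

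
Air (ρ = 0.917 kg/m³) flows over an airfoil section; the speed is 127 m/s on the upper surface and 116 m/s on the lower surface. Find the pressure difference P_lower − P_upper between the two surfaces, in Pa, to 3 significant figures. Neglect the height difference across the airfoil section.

With negligible Δh, P + ½ρv² is constant, so P_low − P_up = ½ρ(v_up² − v_low²).
ΔP = ½·0.917·(127² − 116²) = 1230 Pa.

ΔP ≈ 1230 Pa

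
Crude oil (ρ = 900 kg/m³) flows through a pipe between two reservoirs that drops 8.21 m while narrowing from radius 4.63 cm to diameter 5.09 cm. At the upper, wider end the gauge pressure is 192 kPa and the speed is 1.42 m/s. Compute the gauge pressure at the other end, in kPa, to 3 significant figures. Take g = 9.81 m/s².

Continuity gives A₁v₁ = A₂v₂, so v₂ = (67.3 cm²)/(20.3 cm²) × 1.42 m/s = 4.70 m/s.
Energy conservation along the streamline gives P₂ = P₁ − ½ρ(v₂² − v₁²) − ρg(h₂ − h₁).
P₂ = 192000 + ½·900·(1.42² − 4.70²) − 900·9.81·(−8.21) = 192000 + (-9030) − (-72500) = 255000 Pa.

P₂ = 255 kPa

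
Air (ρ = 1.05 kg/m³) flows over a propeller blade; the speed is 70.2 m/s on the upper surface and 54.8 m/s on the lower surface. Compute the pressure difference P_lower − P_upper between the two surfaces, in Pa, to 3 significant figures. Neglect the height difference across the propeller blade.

ΔP ≈ 1010 Pa

Bernoulli (same height): P_lower − P_upper = ½ρ(v_upper² − v_lower²).
ΔP = ½·1.05·(70.2² − 54.8²) = 1010 Pa.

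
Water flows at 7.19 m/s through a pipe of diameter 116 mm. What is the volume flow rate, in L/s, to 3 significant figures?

Q = 76.0 L/s

Q = A·v = 0.0106 m² × 7.19 m/s = 0.0760 m³/s.
Converting: 0.0760 m³/s × 1000 = 76.0 L/s.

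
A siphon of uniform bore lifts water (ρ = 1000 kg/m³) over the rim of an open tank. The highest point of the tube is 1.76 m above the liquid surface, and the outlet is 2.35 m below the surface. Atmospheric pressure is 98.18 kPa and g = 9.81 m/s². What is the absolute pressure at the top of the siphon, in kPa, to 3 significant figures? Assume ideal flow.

The outlet speed comes from Torricelli: v = √(2g·2.35) = 6.79 m/s.
The bore is uniform, so the speed at the crest is the same v. Bernoulli surface→crest: P_atm = P_top + ½ρv² + ρg·h_top.
P_top = 98180 − ½·1000·6.79² − 1000·9.81·1.76 = 57900 Pa.

P_top ≈ 57.9 kPa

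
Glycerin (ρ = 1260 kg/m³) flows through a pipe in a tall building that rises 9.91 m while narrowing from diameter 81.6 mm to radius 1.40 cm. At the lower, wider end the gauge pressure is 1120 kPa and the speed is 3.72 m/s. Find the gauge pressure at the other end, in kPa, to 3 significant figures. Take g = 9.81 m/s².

P₂ ≈ 377 kPa

Continuity gives A₁v₁ = A₂v₂, so v₂ = (52.3 cm²)/(6.16 cm²) × 3.72 m/s = 31.6 m/s.
Applying Bernoulli between the two ends and solving for P₂: P₂ = P₁ + ½ρ(v₁² − v₂²) − ρgΔh.
P₂ = 1120000 + ½·1260·(3.72² − 31.6²) − 1260·9.81·(+9.91) = 1120000 + (-620000) − (122000) = 377000 Pa.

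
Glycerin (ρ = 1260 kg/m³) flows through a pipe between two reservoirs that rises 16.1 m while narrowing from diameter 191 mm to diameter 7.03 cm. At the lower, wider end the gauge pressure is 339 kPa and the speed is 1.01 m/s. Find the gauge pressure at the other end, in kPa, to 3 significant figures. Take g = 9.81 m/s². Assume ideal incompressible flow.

The volume flow rate is constant, so v₂ = (A₁/A₂)v₁ = (287/38.8)·1.01 = 7.46 m/s.
Energy conservation along the streamline gives P₂ = P₁ − ½ρ(v₂² − v₁²) − ρg(h₂ − h₁).
P₂ = 339000 + ½·1260·(1.01² − 7.46²) − 1260·9.81·(+16.1) = 339000 + (-34400) − (199000) = 106000 Pa.

P₂ ≈ 106 kPa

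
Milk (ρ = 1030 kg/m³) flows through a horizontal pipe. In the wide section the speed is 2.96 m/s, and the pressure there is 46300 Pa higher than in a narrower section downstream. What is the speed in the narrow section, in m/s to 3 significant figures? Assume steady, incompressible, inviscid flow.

9.93 m/s

With h₁ = h₂, rearranging Bernoulli gives v₂ = √(v₁² + 2ΔP/ρ).
v₂ = √(2.96² + 2·46300/1030) = √(8.76 + 89.9) = 9.93 m/s.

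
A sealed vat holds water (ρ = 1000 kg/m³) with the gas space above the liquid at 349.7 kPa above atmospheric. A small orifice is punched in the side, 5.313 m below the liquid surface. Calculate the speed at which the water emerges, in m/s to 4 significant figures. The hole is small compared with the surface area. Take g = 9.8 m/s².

v ≈ 28.35 m/s

Take point 1 at the surface (v₁ ≈ 0) and point 2 at the hole (at atmospheric pressure). Bernoulli: P₁ + ρg h = P_atm + ½ρv₂².
With P₁ − P_atm = 349700 Pa, v₂ = √(2gh + 2ΔP/ρ) = √(2·9.8·5.313 + 2·349700/1000) = 28.35 m/s.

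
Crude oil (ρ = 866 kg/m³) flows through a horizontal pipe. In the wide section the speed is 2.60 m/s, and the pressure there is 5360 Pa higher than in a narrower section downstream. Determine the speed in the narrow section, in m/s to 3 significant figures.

v₂ = 4.37 m/s

Along the level pipe P + ½ρv² is conserved, hence v₂² = v₁² + 2(P₁ − P₂)/ρ.
v₂ = √(2.60² + 2·5360/866) = √(6.76 + 12.4) = 4.37 m/s.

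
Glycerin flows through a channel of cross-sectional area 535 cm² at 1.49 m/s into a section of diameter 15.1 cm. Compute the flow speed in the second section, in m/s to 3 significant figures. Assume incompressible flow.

By continuity, v₂ = v₁·A₁/A₂ = 1.49·(535/179) = 4.45 m/s.

v₂ ≈ 4.45 m/s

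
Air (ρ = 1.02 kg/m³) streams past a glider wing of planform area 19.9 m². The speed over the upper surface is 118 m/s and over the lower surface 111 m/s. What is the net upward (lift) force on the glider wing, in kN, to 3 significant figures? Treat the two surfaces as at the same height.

F ≈ 16.3 kN

From P + ½ρv² = const at equal height, P_low − P_up = ½ρ(v_up² − v_low²).
ΔP = ½·1.02·(118² − 111²) = 818 Pa.
Lift = ΔP · A = 818 × 19.9 = 16300 N.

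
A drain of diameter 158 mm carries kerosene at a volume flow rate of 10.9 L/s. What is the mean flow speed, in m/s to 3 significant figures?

v ≈ 0.556 m/s

Q = 10.9 L/s = 0.0109 m³/s.
v = Q/A = 0.0109 / 0.0196 = 0.556 m/s.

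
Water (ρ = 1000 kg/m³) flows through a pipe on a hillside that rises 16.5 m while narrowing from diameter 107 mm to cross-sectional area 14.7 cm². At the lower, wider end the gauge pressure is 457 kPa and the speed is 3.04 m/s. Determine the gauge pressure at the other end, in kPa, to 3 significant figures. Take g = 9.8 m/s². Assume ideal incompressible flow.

P₂ = 127 kPa

By continuity, v₂ = v₁·A₁/A₂ = 3.04·(89.9/14.7) = 18.6 m/s.
Energy conservation along the streamline gives P₂ = P₁ − ½ρ(v₂² − v₁²) − ρg(h₂ − h₁).
P₂ = 457000 + ½·1000·(3.04² − 18.6²) − 1000·9.8·(+16.5) = 457000 + (-168000) − (162000) = 127000 Pa.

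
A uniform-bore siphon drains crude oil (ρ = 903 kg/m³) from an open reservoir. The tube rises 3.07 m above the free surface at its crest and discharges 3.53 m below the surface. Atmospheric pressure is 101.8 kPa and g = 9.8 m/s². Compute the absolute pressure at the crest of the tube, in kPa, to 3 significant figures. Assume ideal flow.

The outlet speed comes from Torricelli: v = √(2g·3.53) = 8.32 m/s.
With constant cross-section the crest speed equals v; applying Bernoulli from the surface up to the crest, P_top = P_atm − ½ρv² − ρg·h_top.
P_top = 101800 − ½·903·8.32² − 903·9.8·3.07 = 43400 Pa.

P_top ≈ 43.4 kPa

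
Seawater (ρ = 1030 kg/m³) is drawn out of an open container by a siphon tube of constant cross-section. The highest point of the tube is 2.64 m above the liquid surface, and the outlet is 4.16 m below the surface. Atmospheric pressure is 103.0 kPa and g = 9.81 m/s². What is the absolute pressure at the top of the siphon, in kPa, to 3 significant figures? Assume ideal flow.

The outlet speed comes from Torricelli: v = √(2g·4.16) = 9.03 m/s.
Continuity keeps v the same throughout the tube; from surface to crest, P_atm + 0 = P_top + ½ρv² + ρg·h_top.
P_top = 103000 − ½·1030·9.03² − 1030·9.81·2.64 = 34300 Pa.

P_top ≈ 34.3 kPa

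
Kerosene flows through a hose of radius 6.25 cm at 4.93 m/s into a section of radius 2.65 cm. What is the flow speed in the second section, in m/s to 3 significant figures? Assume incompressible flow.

Mass conservation (A₁v₁ = A₂v₂) gives v₂ = 4.93 × 123/22.1 = 27.4 m/s.

v₂ ≈ 27.4 m/s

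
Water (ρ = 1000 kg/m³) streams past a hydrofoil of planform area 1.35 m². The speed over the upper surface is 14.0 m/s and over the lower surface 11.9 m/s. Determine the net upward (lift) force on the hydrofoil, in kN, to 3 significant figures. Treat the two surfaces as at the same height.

F ≈ 36.7 kN

From P + ½ρv² = const at equal height, P_low − P_up = ½ρ(v_up² − v_low²).
ΔP = ½·1000·(14.0² − 11.9²) = 27200 Pa.
Lift = ΔP · A = 27200 × 1.35 = 36700 N.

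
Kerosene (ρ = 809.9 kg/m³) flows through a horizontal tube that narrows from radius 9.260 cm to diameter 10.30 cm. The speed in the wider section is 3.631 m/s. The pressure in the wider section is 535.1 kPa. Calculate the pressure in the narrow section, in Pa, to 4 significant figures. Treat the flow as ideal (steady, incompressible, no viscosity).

P₂ ≈ 484600 Pa

Mass conservation (A₁v₁ = A₂v₂) gives v₂ = 3.631 × 269.4/83.32 = 11.74 m/s.
With no height change, Bernoulli's equation is P₁ + ½ρv₁² = P₂ + ½ρv₂².
P₂ = P₁ − ½ρ(v₂² − v₁²) = 535100 − ½·809.9·(11.74² − 3.631²) = 535100 − 50470 = 484600 Pa.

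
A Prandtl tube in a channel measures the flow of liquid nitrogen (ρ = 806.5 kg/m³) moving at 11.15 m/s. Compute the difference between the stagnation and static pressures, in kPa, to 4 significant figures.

50.13 kPa

The dynamic pressure equals the rise in static pressure at the stagnation point: ΔP = ½ρv².
ΔP = ½·806.5·11.15² = 50130 Pa.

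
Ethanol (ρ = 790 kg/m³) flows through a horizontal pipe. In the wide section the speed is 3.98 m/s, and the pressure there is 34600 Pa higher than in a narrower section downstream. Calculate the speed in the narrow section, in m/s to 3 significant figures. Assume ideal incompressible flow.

v₂ = 10.2 m/s

Along the level pipe P + ½ρv² is conserved, hence v₂² = v₁² + 2(P₁ − P₂)/ρ.
v₂ = √(3.98² + 2·34600/790) = √(15.8 + 87.6) = 10.2 m/s.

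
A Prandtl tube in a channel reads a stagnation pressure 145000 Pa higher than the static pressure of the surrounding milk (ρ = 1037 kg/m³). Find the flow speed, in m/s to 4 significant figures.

16.72 m/s

Bernoulli between the free stream and the stagnation point: ½ρv² = P_stag − P_static.
v = √(2ΔP/ρ) = √(2·145000/1037) = 16.72 m/s.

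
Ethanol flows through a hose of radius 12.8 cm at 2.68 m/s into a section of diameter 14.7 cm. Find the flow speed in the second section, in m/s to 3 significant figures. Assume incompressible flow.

The volume flow rate is constant, so v₂ = (A₁/A₂)v₁ = (515/170)·2.68 = 8.13 m/s.

v₂ ≈ 8.13 m/s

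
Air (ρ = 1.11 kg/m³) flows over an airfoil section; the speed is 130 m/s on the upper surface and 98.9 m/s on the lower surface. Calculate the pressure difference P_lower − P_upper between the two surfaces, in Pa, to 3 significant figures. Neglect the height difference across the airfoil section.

ΔP ≈ 3950 Pa

The pressure is lower where the speed is higher: ΔP = ½ρ(v_up² − v_low²).
ΔP = ½·1.11·(130² − 98.9²) = 3950 Pa.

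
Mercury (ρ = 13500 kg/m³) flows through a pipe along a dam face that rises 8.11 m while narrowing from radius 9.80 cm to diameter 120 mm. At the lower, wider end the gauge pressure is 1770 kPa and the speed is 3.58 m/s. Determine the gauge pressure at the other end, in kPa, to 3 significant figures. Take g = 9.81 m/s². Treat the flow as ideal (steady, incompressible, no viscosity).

Continuity gives A₁v₁ = A₂v₂, so v₂ = (302 cm²)/(113 cm²) × 3.58 m/s = 9.55 m/s.
Energy conservation along the streamline gives P₂ = P₁ − ½ρ(v₂² − v₁²) − ρg(h₂ − h₁).
P₂ = 1770000 + ½·13500·(3.58² − 9.55²) − 13500·9.81·(+8.11) = 1770000 + (-529000) − (1070000) = 167000 Pa.

P₂ ≈ 167 kPa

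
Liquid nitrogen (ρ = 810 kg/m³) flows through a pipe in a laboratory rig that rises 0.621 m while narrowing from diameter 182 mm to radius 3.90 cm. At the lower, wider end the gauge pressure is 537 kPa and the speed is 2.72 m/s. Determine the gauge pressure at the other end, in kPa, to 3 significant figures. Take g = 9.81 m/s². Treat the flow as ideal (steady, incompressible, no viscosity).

Continuity gives A₁v₁ = A₂v₂, so v₂ = (260 cm²)/(47.8 cm²) × 2.72 m/s = 14.8 m/s.
Applying Bernoulli between the two ends and solving for P₂: P₂ = P₁ + ½ρ(v₁² − v₂²) − ρgΔh.
P₂ = 537000 + ½·810·(2.72² − 14.8²) − 810·9.81·(+0.621) = 537000 + (-85800) − (4930) = 446000 Pa.

P₂ = 446 kPa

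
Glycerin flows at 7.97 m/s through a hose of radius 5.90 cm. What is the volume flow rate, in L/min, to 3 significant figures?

Q = 5230 L/min

Q = A·v = 0.0109 m² × 7.97 m/s = 0.0872 m³/s.
Converting: 0.0872 m³/s × 60000 = 5230 L/min.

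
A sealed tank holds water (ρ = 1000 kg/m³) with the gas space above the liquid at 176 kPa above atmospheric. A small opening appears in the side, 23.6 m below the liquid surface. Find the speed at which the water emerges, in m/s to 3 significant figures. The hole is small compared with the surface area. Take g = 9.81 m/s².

v ≈ 28.5 m/s

Take point 1 at the surface (v₁ ≈ 0) and point 2 at the hole (at atmospheric pressure). Bernoulli: P₁ + ρg h = P_atm + ½ρv₂².
With P₁ − P_atm = 176000 Pa, v₂ = √(2gh + 2ΔP/ρ) = √(2·9.81·23.6 + 2·176000/1000) = 28.5 m/s.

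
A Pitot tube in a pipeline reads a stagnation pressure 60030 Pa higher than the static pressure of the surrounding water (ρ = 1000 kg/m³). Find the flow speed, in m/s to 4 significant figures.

10.96 m/s

The dynamic pressure equals the rise in static pressure at the stagnation point: ΔP = ½ρv².
v = √(2ΔP/ρ) = √(2·60030/1000) = 10.96 m/s.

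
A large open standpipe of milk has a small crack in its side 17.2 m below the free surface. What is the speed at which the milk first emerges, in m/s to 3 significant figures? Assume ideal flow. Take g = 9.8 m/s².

18.4 m/s

Bernoulli from surface to hole (P equal, v_surface ≈ 0): v = √(2gh) = √(2×9.8×17.2) = 18.4 m/s.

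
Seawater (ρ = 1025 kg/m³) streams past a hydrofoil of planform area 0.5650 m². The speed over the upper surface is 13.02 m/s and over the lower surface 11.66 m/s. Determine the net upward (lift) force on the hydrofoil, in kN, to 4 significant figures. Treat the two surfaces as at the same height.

F ≈ 9.719 kN

The faster flow above has the lower pressure; Bernoulli (same height) gives ΔP = ½ρ(v_up² − v_low²).
ΔP = ½·1025·(13.02² − 11.66²) = 17200 Pa.
Lift = ΔP · A = 17200 × 0.5650 = 9719 N.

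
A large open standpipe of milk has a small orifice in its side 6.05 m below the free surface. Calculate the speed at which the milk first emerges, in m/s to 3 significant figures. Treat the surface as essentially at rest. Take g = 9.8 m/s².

Bernoulli from surface to hole (P equal, v_surface ≈ 0): v = √(2gh) = √(2×9.8×6.05) = 10.9 m/s.

10.9 m/s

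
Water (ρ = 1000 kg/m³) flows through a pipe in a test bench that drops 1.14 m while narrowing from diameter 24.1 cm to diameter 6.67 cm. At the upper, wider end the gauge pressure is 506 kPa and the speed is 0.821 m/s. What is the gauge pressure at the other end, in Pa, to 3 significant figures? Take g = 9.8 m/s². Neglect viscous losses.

P₂ ≈ 460000 Pa

Continuity gives A₁v₁ = A₂v₂, so v₂ = (456 cm²)/(34.9 cm²) × 0.821 m/s = 10.7 m/s.
Bernoulli: P₁ + ½ρv₁² + ρg h₁ = P₂ + ½ρv₂² + ρg h₂, so P₂ = P₁ + ½ρ(v₁² − v₂²) − ρg(h₂ − h₁).
P₂ = 506000 + ½·1000·(0.821² − 10.7²) − 1000·9.8·(−1.14) = 506000 + (-57100) − (-11200) = 460000 Pa.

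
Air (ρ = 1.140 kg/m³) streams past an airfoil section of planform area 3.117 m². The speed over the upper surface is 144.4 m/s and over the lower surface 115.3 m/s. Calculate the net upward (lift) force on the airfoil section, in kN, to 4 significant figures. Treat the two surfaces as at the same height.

With equal heights on the two surfaces, Bernoulli gives P_lower − P_upper = ½ρ(v_upper² − v_lower²).
ΔP = ½·1.140·(144.4² − 115.3²) = 4308 Pa.
Lift = ΔP · A = 4308 × 3.117 = 13430 N.

F ≈ 13.43 kN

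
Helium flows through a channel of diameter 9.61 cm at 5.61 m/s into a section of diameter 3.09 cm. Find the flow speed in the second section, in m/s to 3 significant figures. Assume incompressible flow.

Continuity gives A₁v₁ = A₂v₂, so v₂ = (72.5 cm²)/(7.50 cm²) × 5.61 m/s = 54.3 m/s.

v₂ ≈ 54.3 m/s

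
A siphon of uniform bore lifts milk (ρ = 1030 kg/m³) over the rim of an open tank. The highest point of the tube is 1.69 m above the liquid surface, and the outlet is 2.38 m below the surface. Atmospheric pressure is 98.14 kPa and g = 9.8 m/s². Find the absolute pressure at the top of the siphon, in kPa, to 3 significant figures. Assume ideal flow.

P_top = 57.1 kPa

The outlet speed comes from Torricelli: v = √(2g·2.38) = 6.83 m/s.
Continuity keeps v the same throughout the tube; from surface to crest, P_atm + 0 = P_top + ½ρv² + ρg·h_top.
P_top = 98140 − ½·1030·6.83² − 1030·9.8·1.69 = 57100 Pa.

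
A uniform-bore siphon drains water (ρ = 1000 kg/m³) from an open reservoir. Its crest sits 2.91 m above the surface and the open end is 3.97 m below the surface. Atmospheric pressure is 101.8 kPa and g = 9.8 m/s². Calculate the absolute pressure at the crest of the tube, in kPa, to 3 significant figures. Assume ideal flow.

P_top = 34.4 kPa

Bernoulli surface→outlet gives ½v² = g·h_out, so v = √(2·9.8·3.97) = 8.82 m/s.
The bore is uniform, so the speed at the crest is the same v. Bernoulli surface→crest: P_atm = P_top + ½ρv² + ρg·h_top.
P_top = 101800 − ½·1000·8.82² − 1000·9.8·2.91 = 34400 Pa.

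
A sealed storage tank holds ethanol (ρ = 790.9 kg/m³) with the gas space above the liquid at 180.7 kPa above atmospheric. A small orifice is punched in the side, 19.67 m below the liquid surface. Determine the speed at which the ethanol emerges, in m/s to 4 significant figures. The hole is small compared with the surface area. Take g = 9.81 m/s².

Take point 1 at the surface (v₁ ≈ 0) and point 2 at the hole (at atmospheric pressure). Bernoulli: P₁ + ρg h = P_atm + ½ρv₂².
With P₁ − P_atm = 180700 Pa, v₂ = √(2gh + 2ΔP/ρ) = √(2·9.81·19.67 + 2·180700/790.9) = 29.03 m/s.

29.03 m/s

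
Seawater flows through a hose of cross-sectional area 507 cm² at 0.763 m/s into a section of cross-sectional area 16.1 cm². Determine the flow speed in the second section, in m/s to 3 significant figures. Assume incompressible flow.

Mass conservation (A₁v₁ = A₂v₂) gives v₂ = 0.763 × 507/16.1 = 24.0 m/s.

v₂ = 24.0 m/s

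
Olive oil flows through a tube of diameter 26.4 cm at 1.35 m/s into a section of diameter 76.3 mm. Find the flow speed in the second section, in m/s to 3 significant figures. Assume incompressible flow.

v₂ ≈ 16.2 m/s

By continuity, v₂ = v₁·A₁/A₂ = 1.35·(547/45.7) = 16.2 m/s.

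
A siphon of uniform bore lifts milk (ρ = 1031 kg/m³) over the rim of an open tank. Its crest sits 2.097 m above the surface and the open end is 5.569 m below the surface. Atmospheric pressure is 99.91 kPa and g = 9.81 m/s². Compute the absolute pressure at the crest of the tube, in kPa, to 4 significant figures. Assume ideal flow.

22.38 kPa

From the surface to the outlet (both open to atmosphere, surface at rest): v = √(2g·h_out) = √(2·9.81·5.569) = 10.45 m/s.
Continuity keeps v the same throughout the tube; from surface to crest, P_atm + 0 = P_top + ½ρv² + ρg·h_top.
P_top = 99910 − ½·1031·10.45² − 1031·9.81·2.097 = 22380 Pa.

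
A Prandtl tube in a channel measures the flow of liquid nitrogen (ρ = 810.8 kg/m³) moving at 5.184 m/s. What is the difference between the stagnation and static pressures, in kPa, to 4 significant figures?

At the stagnation point the flow is brought to rest, so Bernoulli gives P_stag − P_static = ½ρv².
ΔP = ½·810.8·5.184² = 10890 Pa.

10.89 kPa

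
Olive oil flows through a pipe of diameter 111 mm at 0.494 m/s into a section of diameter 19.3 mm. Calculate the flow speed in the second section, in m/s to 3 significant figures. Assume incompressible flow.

v₂ = 16.3 m/s

Continuity gives A₁v₁ = A₂v₂, so v₂ = (96.8 cm²)/(2.93 cm²) × 0.494 m/s = 16.3 m/s.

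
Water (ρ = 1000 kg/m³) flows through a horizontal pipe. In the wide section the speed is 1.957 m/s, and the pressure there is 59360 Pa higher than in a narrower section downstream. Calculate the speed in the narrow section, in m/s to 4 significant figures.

v₂ ≈ 11.07 m/s

With h₁ = h₂, rearranging Bernoulli gives v₂ = √(v₁² + 2ΔP/ρ).
v₂ = √(1.957² + 2·59360/1000) = √(3.830 + 118.7) = 11.07 m/s.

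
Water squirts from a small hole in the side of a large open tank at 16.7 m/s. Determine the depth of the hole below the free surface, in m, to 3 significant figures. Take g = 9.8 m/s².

For a small hole in a large open tank, ½v² = gh, giving h = v²/(2g).
h = 16.7²/(2·9.8) = 279/19.60 = 14.2 m.

h = 14.2 m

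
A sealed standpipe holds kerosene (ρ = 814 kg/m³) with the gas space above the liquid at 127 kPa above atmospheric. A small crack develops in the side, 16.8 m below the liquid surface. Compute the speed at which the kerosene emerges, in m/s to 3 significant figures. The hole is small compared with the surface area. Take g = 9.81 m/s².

v ≈ 25.3 m/s

Take point 1 at the surface (v₁ ≈ 0) and point 2 at the hole (at atmospheric pressure). Bernoulli: P₁ + ρg h = P_atm + ½ρv₂².
With P₁ − P_atm = 127000 Pa, v₂ = √(2gh + 2ΔP/ρ) = √(2·9.81·16.8 + 2·127000/814) = 25.3 m/s.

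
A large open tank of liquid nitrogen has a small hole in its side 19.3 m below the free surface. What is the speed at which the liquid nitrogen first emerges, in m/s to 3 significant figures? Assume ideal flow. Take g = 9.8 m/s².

Bernoulli from surface to hole (P equal, v_surface ≈ 0): v = √(2gh) = √(2×9.8×19.3) = 19.4 m/s.

v ≈ 19.4 m/s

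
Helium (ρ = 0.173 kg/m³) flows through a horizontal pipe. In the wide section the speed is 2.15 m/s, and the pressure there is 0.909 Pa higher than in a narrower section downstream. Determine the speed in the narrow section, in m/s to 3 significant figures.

v₂ = 3.89 m/s

Horizontal Bernoulli: P₁ + ½ρv₁² = P₂ + ½ρv₂², so v₂² = v₁² + 2(P₁ − P₂)/ρ.
v₂ = √(2.15² + 2·0.909/0.173) = √(4.62 + 10.5) = 3.89 m/s.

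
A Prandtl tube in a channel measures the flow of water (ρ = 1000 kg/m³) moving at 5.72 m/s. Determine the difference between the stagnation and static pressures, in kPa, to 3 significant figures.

ΔP ≈ 16.4 kPa

Bernoulli between the free stream and the stagnation point: ½ρv² = P_stag − P_static.
ΔP = ½·1000·5.72² = 16400 Pa.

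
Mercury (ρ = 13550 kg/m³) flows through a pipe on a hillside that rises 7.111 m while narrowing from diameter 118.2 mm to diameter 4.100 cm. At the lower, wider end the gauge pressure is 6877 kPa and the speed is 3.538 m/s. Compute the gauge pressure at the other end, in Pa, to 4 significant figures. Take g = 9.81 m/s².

P₂ ≈ 158400 Pa

Continuity gives A₁v₁ = A₂v₂, so v₂ = (109.7 cm²)/(13.20 cm²) × 3.538 m/s = 29.41 m/s.
Applying Bernoulli between the two ends and solving for P₂: P₂ = P₁ + ½ρ(v₁² − v₂²) − ρgΔh.
P₂ = 6877000 + ½·13550·(3.538² − 29.41²) − 13550·9.81·(+7.111) = 6877000 + (-5773000) − (945200) = 158400 Pa.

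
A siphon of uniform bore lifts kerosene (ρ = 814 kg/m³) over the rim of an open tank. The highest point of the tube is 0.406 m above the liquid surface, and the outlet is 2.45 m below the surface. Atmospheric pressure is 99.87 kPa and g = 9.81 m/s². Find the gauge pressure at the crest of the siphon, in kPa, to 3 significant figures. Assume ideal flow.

Bernoulli surface→outlet gives ½v² = g·h_out, so v = √(2·9.81·2.45) = 6.93 m/s.
Continuity keeps v the same throughout the tube; from surface to crest, P_atm + 0 = P_top + ½ρv² + ρg·h_top.
P_top = 99870 − ½·814·6.93² − 814·9.81·0.406 = 77100 Pa. So P_gauge = P_top − P_atm = -22800 Pa.

P_gauge = -22.8 kPa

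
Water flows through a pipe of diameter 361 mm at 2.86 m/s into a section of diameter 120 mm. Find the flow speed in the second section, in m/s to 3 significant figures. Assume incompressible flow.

v₂ = 25.9 m/s

Mass conservation (A₁v₁ = A₂v₂) gives v₂ = 2.86 × 1020/113 = 25.9 m/s.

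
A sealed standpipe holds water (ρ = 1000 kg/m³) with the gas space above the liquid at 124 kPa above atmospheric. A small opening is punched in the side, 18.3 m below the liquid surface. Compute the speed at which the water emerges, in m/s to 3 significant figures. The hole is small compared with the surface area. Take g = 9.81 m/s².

Take point 1 at the surface (v₁ ≈ 0) and point 2 at the hole (at atmospheric pressure). Bernoulli: P₁ + ρg h = P_atm + ½ρv₂².
With P₁ − P_atm = 124000 Pa, v₂ = √(2gh + 2ΔP/ρ) = √(2·9.81·18.3 + 2·124000/1000) = 24.6 m/s.

v = 24.6 m/s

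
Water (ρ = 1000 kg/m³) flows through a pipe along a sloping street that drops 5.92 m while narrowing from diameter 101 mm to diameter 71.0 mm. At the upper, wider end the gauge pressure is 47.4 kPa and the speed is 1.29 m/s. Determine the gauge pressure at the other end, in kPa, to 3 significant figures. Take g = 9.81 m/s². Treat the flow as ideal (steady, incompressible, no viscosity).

The volume flow rate is constant, so v₂ = (A₁/A₂)v₁ = (80.1/39.6)·1.29 = 2.61 m/s.
Applying Bernoulli between the two ends and solving for P₂: P₂ = P₁ + ½ρ(v₁² − v₂²) − ρgΔh.
P₂ = 47400 + ½·1000·(1.29² − 2.61²) − 1000·9.81·(−5.92) = 47400 + (-2580) − (-58100) = 103000 Pa.

P₂ ≈ 103 kPa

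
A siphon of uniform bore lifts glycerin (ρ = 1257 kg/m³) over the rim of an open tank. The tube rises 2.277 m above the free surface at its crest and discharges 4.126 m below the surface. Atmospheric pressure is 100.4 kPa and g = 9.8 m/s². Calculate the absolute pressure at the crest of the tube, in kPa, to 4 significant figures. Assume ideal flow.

From the surface to the outlet (both open to atmosphere, surface at rest): v = √(2g·h_out) = √(2·9.8·4.126) = 8.993 m/s.
The bore is uniform, so the speed at the crest is the same v. Bernoulli surface→crest: P_atm = P_top + ½ρv² + ρg·h_top.
P_top = 100400 − ½·1257·8.993² − 1257·9.8·2.277 = 21520 Pa.

P_top = 21.52 kPa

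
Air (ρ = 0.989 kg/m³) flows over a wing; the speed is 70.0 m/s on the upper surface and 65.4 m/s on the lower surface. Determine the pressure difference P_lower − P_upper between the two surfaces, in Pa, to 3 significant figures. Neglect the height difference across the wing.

ΔP ≈ 308 Pa

With negligible Δh, P + ½ρv² is constant, so P_low − P_up = ½ρ(v_up² − v_low²).
ΔP = ½·0.989·(70.0² − 65.4²) = 308 Pa.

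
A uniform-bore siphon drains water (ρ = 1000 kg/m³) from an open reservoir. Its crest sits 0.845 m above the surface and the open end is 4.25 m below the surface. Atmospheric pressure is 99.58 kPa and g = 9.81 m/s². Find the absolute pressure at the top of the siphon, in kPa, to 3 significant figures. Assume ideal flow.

P_top ≈ 49.6 kPa

Bernoulli surface→outlet gives ½v² = g·h_out, so v = √(2·9.81·4.25) = 9.13 m/s.
With constant cross-section the crest speed equals v; applying Bernoulli from the surface up to the crest, P_top = P_atm − ½ρv² − ρg·h_top.
P_top = 99580 − ½·1000·9.13² − 1000·9.81·0.845 = 49600 Pa.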